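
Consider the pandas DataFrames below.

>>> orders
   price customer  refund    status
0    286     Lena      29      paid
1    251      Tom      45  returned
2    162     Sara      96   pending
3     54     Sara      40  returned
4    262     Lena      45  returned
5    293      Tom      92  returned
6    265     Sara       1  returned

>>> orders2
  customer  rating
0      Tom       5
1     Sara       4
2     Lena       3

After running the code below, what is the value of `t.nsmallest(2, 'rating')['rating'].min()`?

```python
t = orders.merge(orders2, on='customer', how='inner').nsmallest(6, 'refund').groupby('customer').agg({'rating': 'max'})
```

3

merge on 'customer' (how='inner') → 7 rows:
   price customer  refund    status  rating
0    286     Lena      29      paid       3
1    251      Tom      45  returned       5
2    162     Sara      96   pending       4
3     54     Sara      40  returned       4
4    262     Lena      45  returned       3
5    293      Tom      92  returned       5
6    265     Sara       1  returned       4
take 6 rows with smallest refund:
   price customer  refund    status  rating
6    265     Sara       1  returned       4
0    286     Lena      29      paid       3
3     54     Sara      40  returned       4
1    251      Tom      45  returned       5
4    262     Lena      45  returned       3
5    293      Tom      92  returned       5
group by customer, max of rating:
          rating
customer        
Lena           3
Sara           4
Tom            5
take 2 rows with smallest rating:
          rating
customer        
Lena           3
Sara           4
Then the min of column 'rating': 3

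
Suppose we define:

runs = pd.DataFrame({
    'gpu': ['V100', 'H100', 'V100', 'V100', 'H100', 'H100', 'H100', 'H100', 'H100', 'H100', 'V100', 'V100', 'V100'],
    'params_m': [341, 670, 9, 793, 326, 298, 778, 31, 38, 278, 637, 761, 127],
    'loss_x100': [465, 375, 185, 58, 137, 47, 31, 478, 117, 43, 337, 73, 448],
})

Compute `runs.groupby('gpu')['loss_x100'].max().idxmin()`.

group by gpu, max of loss_x100:
gpu
H100    478
V100    465
Name: loss_x100, dtype: int64

V100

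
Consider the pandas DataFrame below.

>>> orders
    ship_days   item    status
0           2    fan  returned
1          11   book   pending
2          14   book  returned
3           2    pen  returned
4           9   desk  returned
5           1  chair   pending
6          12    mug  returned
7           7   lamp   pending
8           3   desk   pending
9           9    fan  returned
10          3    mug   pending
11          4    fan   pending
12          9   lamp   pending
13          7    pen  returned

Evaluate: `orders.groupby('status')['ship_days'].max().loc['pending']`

11

group by status, max of ship_days:
status
pending     11
returned    14
Name: ship_days, dtype: int64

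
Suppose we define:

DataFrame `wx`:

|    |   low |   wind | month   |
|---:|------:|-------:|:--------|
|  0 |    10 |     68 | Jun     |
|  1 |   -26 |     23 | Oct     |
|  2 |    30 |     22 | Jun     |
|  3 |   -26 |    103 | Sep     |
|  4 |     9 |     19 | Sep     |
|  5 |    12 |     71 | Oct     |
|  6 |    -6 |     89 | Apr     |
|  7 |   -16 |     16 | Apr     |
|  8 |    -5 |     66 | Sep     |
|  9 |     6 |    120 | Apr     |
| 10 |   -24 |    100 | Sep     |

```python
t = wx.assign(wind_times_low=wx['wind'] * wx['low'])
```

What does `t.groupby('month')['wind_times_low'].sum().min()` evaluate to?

add column wind_times_low = wx['wind'] * wx['low']:
    low  wind month  wind_times_low
0    10    68   Jun             680
1   -26    23   Oct            -598
2    30    22   Jun             660
3   -26   103   Sep           -2678
4     9    19   Sep             171
5    12    71   Oct             852
6    -6    89   Apr            -534
7   -16    16   Apr            -256
8    -5    66   Sep            -330
9     6   120   Apr             720
10  -24   100   Sep           -2400
group by month, sum of wind_times_low:
month
Apr     -70
Jun    1340
Oct     254
Sep   -5237
Name: wind_times_low, dtype: int64
So min() = -5237.

-5237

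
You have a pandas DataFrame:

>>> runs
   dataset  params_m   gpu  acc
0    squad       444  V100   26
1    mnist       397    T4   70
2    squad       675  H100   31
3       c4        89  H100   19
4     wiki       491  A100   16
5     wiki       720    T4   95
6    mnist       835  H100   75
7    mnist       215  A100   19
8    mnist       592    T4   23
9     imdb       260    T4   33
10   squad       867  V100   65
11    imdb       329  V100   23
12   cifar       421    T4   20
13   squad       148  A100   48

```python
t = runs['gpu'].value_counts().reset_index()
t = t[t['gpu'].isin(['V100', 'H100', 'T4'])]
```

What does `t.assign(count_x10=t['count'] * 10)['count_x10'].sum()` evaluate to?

value_counts of gpu:
gpu
T4      5
V100    3
H100    3
A100    3
Name: count, dtype: int64
reset_index():
    gpu  count
0    T4      5
1  V100      3
2  H100      3
3  A100      3
filter rows where gpu in ['V100', 'H100', 'T4']:
    gpu  count
0    T4      5
1  V100      3
2  H100      3
add column count_x10 = t['count'] * 10:
    gpu  count  count_x10
0    T4      5         50
1  V100      3         30
2  H100      3         30
sum of column 'count_x10' → 110

110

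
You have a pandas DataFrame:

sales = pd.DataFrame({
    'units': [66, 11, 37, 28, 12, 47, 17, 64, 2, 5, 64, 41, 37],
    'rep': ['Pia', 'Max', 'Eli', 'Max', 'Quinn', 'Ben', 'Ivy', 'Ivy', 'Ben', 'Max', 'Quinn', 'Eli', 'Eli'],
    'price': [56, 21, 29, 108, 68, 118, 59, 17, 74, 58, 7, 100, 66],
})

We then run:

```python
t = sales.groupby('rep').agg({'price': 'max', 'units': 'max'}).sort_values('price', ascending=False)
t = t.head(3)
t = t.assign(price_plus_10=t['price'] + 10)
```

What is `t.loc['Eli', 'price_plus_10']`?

110

group by rep: max(price), max(units):
       price  units
rep                
Ben      118     47
Eli      100     41
Ivy       59     64
Max      108     28
Pia       56     66
Quinn     68     64
sort by price descending:
       price  units
rep                
Ben      118     47
Max      108     28
Eli      100     41
Quinn     68     64
Ivy       59     64
Pia       56     66
take first 3 rows:
     price  units
rep              
Ben    118     47
Max    108     28
Eli    100     41
add column price_plus_10 = t['price'] + 10:
     price  units  price_plus_10
rep                             
Ben    118     47            128
Max    108     28            118
Eli    100     41            110
Taking the value at row 'Eli', column 'price_plus_10' gives 110.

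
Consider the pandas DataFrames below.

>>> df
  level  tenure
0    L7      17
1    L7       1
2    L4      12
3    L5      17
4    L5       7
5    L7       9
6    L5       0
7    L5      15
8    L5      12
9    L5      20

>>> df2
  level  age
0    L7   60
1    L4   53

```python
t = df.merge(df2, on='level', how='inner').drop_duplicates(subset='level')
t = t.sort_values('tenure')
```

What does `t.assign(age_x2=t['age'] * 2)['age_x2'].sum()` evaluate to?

226

merge on 'level' (how='inner') → 4 rows:
  level  tenure  age
0    L7      17   60
1    L7       1   60
2    L4      12   53
3    L7       9   60
drop duplicate level (keep=first):
  level  tenure  age
0    L7      17   60
2    L4      12   53
sort by tenure:
  level  tenure  age
2    L4      12   53
0    L7      17   60
add column age_x2 = t['age'] * 2:
  level  tenure  age  age_x2
2    L4      12   53     106
0    L7      17   60     120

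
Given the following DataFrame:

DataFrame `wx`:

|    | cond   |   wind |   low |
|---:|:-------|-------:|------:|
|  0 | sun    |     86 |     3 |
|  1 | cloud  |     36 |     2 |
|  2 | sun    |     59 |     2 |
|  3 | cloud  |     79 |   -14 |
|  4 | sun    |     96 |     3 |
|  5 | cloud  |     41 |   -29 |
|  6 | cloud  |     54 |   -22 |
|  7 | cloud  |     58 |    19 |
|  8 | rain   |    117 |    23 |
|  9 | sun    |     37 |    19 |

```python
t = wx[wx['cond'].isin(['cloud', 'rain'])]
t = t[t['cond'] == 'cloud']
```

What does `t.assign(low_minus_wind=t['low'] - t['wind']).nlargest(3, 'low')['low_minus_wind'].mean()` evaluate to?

filter rows where cond in ['cloud', 'rain']:
    cond  wind  low
1  cloud    36    2
3  cloud    79  -14
5  cloud    41  -29
6  cloud    54  -22
7  cloud    58   19
8   rain   117   23
filter rows where cond == 'cloud':
    cond  wind  low
1  cloud    36    2
3  cloud    79  -14
5  cloud    41  -29
6  cloud    54  -22
7  cloud    58   19
add column low_minus_wind = t['low'] - t['wind']:
    cond  wind  low  low_minus_wind
1  cloud    36    2             -34
3  cloud    79  -14             -93
5  cloud    41  -29             -70
6  cloud    54  -22             -76
7  cloud    58   19             -39
take 3 rows with largest low:
    cond  wind  low  low_minus_wind
7  cloud    58   19             -39
1  cloud    36    2             -34
3  cloud    79  -14             -93
So mean() = -55.3333333333.

-55.3333333333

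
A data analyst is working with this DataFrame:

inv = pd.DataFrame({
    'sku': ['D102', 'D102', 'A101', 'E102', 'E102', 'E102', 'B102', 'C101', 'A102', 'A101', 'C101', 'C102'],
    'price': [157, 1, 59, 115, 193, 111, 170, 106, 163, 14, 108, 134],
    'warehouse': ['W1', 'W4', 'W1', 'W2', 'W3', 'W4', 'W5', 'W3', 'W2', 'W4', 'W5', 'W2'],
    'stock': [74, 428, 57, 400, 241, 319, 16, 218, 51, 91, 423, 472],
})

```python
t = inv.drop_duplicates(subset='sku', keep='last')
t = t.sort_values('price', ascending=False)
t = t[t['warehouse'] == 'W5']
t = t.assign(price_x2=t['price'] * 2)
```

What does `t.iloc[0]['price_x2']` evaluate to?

340

drop duplicate sku (keep=last):
     sku  price warehouse  stock
1   D102      1        W4    428
5   E102    111        W4    319
6   B102    170        W5     16
8   A102    163        W2     51
9   A101     14        W4     91
10  C101    108        W5    423
11  C102    134        W2    472
sort by price descending:
     sku  price warehouse  stock
6   B102    170        W5     16
8   A102    163        W2     51
11  C102    134        W2    472
5   E102    111        W4    319
10  C101    108        W5    423
9   A101     14        W4     91
1   D102      1        W4    428
filter rows where warehouse == 'W5':
     sku  price warehouse  stock
6   B102    170        W5     16
10  C101    108        W5    423
add column price_x2 = t['price'] * 2:
     sku  price warehouse  stock  price_x2
6   B102    170        W5     16       340
10  C101    108        W5    423       216
So iloc[0]['price_x2'] = 340.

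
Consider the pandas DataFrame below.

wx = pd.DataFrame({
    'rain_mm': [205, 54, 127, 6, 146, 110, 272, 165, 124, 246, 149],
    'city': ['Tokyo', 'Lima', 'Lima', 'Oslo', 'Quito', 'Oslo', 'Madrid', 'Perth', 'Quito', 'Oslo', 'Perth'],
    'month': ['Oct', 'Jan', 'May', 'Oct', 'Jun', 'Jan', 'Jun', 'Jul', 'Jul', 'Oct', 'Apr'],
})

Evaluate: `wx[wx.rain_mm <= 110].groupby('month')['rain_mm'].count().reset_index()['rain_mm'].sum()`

filter rows where rain_mm <= 110:
   rain_mm  city month
1       54  Lima   Jan
3        6  Oslo   Oct
5      110  Oslo   Jan
group by month, count of rain_mm:
month
Jan    2
Oct    1
Name: rain_mm, dtype: int64
reset_index():
  month  rain_mm
0   Jan        2
1   Oct        1
Then the sum of column 'rain_mm': 3

3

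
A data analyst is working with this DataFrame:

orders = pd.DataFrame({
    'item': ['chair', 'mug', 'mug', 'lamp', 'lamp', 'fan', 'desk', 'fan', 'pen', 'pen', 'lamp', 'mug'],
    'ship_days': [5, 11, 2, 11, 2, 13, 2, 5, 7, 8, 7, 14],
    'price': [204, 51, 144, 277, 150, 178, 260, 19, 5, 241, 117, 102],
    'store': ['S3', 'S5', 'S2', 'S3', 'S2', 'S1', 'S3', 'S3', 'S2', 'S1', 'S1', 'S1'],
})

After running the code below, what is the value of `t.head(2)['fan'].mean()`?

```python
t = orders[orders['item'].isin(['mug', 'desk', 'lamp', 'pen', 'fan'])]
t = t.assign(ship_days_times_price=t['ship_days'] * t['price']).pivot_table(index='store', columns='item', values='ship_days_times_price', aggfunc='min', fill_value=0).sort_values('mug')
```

filter rows where item in ['mug', 'desk', 'lamp', 'pen', 'fan']:
    item  ship_days  price store
1    mug         11     51    S5
2    mug          2    144    S2
3   lamp         11    277    S3
4   lamp          2    150    S2
5    fan         13    178    S1
6   desk          2    260    S3
7    fan          5     19    S3
8    pen          7      5    S2
9    pen          8    241    S1
10  lamp          7    117    S1
11   mug         14    102    S1
add column ship_days_times_price = t['ship_days'] * t['price']:
    item  ship_days  price store  ship_days_times_price
1    mug         11     51    S5                    561
2    mug          2    144    S2                    288
3   lamp         11    277    S3                   3047
4   lamp          2    150    S2                    300
5    fan         13    178    S1                   2314
6   desk          2    260    S3                    520
7    fan          5     19    S3                     95
8    pen          7      5    S2                     35
9    pen          8    241    S1                   1928
10  lamp          7    117    S1                    819
11   mug         14    102    S1                   1428
pivot: rows=store, cols=item, min(ship_days_times_price):
item   desk   fan  lamp   mug   pen
store                              
S1        0  2314   819  1428  1928
S2        0     0   300   288    35
S3      520    95  3047     0     0
S5        0     0     0   561     0
sort by mug:
item   desk   fan  lamp   mug   pen
store                              
S3      520    95  3047     0     0
S2        0     0   300   288    35
S5        0     0     0   561     0
S1        0  2314   819  1428  1928
take first 2 rows:
item   desk  fan  lamp  mug  pen
store                           
S3      520   95  3047    0    0
S2        0    0   300  288   35
Then the mean of column 'fan': 47.5

47.5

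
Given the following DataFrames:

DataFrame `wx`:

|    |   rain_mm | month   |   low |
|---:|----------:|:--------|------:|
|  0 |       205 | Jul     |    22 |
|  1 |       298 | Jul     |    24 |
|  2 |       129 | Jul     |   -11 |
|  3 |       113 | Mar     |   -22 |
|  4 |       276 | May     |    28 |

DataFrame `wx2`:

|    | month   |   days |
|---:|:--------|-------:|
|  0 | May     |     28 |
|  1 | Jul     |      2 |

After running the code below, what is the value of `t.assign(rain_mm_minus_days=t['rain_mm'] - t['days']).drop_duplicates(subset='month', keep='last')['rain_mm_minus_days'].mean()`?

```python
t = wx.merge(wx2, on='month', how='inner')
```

187.5

merge on 'month' (how='inner') → 4 rows:
   rain_mm month  low  days
0      205   Jul   22     2
1      298   Jul   24     2
2      129   Jul  -11     2
3      276   May   28    28
add column rain_mm_minus_days = t['rain_mm'] - t['days']:
   rain_mm month  low  days  rain_mm_minus_days
0      205   Jul   22     2                 203
1      298   Jul   24     2                 296
2      129   Jul  -11     2                 127
3      276   May   28    28                 248
drop duplicate month (keep=last):
   rain_mm month  low  days  rain_mm_minus_days
2      129   Jul  -11     2                 127
3      276   May   28    28                 248
Then the mean of column 'rain_mm_minus_days': 187.5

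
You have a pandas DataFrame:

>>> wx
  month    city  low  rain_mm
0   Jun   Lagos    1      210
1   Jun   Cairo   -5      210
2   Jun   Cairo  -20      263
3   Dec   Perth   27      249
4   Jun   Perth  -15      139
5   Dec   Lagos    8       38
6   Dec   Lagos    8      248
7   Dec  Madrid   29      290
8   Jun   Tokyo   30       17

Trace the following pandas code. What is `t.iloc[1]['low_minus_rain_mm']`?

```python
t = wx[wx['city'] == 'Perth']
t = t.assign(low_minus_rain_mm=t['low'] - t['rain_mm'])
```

filter rows where city == 'Perth':
  month   city  low  rain_mm
3   Dec  Perth   27      249
4   Jun  Perth  -15      139
add column low_minus_rain_mm = t['low'] - t['rain_mm']:
  month   city  low  rain_mm  low_minus_rain_mm
3   Dec  Perth   27      249               -222
4   Jun  Perth  -15      139               -154
Then the value at position 1, column 'low_minus_rain_mm': -154

-154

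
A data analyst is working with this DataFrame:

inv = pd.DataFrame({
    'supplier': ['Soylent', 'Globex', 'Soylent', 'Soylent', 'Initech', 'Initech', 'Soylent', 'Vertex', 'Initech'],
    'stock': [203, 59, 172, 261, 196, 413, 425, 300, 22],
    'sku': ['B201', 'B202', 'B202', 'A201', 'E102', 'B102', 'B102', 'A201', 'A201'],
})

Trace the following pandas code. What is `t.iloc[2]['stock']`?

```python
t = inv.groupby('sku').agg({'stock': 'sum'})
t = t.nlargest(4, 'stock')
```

group by sku, sum of stock:
      stock
sku        
A201    583
B102    838
B201    203
B202    231
E102    196
take 4 rows with largest stock:
      stock
sku        
B102    838
A201    583
B202    231
B201    203

231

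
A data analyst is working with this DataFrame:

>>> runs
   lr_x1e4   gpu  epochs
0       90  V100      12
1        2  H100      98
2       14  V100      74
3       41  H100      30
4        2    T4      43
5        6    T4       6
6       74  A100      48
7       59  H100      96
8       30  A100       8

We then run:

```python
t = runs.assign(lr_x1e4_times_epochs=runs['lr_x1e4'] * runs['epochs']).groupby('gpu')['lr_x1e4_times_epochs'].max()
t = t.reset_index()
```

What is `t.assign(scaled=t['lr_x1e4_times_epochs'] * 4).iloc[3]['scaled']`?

4320

add column lr_x1e4_times_epochs = runs['lr_x1e4'] * runs['epochs']:
   lr_x1e4   gpu  epochs  lr_x1e4_times_epochs
0       90  V100      12                  1080
1        2  H100      98                   196
2       14  V100      74                  1036
3       41  H100      30                  1230
4        2    T4      43                    86
5        6    T4       6                    36
6       74  A100      48                  3552
7       59  H100      96                  5664
8       30  A100       8                   240
group by gpu, max of lr_x1e4_times_epochs:
gpu
A100    3552
H100    5664
T4        86
V100    1080
Name: lr_x1e4_times_epochs, dtype: int64
reset_index():
    gpu  lr_x1e4_times_epochs
0  A100                  3552
1  H100                  5664
2    T4                    86
3  V100                  1080
add column scaled = t['lr_x1e4_times_epochs'] * 4:
    gpu  lr_x1e4_times_epochs  scaled
0  A100                  3552   14208
1  H100                  5664   22656
2    T4                    86     344
3  V100                  1080    4320
Taking the value at position 3, column 'scaled' gives 4320.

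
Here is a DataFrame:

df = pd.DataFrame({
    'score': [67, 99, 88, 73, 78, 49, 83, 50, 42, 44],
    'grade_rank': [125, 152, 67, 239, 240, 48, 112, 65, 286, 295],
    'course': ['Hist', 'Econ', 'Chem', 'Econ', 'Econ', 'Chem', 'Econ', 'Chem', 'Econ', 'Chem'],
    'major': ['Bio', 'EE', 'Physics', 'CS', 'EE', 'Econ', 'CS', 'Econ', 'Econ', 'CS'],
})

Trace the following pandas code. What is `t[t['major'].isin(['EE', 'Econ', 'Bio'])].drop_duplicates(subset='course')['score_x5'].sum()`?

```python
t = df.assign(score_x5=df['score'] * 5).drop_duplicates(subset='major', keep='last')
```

725

add column score_x5 = df['score'] * 5:
   score  grade_rank course    major  score_x5
0     67         125   Hist      Bio       335
1     99         152   Econ       EE       495
2     88          67   Chem  Physics       440
3     73         239   Econ       CS       365
4     78         240   Econ       EE       390
5     49          48   Chem     Econ       245
6     83         112   Econ       CS       415
7     50          65   Chem     Econ       250
8     42         286   Econ     Econ       210
9     44         295   Chem       CS       220
drop duplicate major (keep=last):
   score  grade_rank course    major  score_x5
0     67         125   Hist      Bio       335
2     88          67   Chem  Physics       440
4     78         240   Econ       EE       390
8     42         286   Econ     Econ       210
9     44         295   Chem       CS       220
filter rows where major in ['EE', 'Econ', 'Bio']:
   score  grade_rank course major  score_x5
0     67         125   Hist   Bio       335
4     78         240   Econ    EE       390
8     42         286   Econ  Econ       210
drop duplicate course (keep=first):
   score  grade_rank course major  score_x5
0     67         125   Hist   Bio       335
4     78         240   Econ    EE       390
Finally, sum of column 'score_x5' = 725.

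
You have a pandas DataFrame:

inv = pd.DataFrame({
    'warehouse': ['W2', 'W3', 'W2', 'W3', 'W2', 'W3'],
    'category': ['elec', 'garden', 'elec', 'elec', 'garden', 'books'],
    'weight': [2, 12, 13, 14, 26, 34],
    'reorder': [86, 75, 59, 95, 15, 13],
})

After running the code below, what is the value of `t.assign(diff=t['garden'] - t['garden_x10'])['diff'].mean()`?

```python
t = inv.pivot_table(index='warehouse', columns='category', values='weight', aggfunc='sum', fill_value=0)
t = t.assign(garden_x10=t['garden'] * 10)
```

pivot: rows=warehouse, cols=category, sum(weight):
category   books  elec  garden
warehouse                     
W2             0    15      26
W3            34    14      12
add column garden_x10 = t['garden'] * 10:
category   books  elec  garden  garden_x10
warehouse                                 
W2             0    15      26         260
W3            34    14      12         120
add column diff = t['garden'] - t['garden_x10']:
category   books  elec  garden  garden_x10  diff
warehouse                                       
W2             0    15      26         260  -234
W3            34    14      12         120  -108

-171.0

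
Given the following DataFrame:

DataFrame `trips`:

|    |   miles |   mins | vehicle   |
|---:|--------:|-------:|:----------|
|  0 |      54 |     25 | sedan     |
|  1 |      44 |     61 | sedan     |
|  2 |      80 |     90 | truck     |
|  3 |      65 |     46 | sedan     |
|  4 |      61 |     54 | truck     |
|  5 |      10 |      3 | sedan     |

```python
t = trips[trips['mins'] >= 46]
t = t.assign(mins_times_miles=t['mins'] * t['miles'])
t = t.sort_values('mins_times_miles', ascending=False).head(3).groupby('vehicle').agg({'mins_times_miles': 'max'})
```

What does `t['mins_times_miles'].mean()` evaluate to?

5095.0

filter rows where mins >= 46:
   miles  mins vehicle
1     44    61   sedan
2     80    90   truck
3     65    46   sedan
4     61    54   truck
add column mins_times_miles = t['mins'] * t['miles']:
   miles  mins vehicle  mins_times_miles
1     44    61   sedan              2684
2     80    90   truck              7200
3     65    46   sedan              2990
4     61    54   truck              3294
sort by mins_times_miles descending:
   miles  mins vehicle  mins_times_miles
2     80    90   truck              7200
4     61    54   truck              3294
3     65    46   sedan              2990
1     44    61   sedan              2684
take first 3 rows:
   miles  mins vehicle  mins_times_miles
2     80    90   truck              7200
4     61    54   truck              3294
3     65    46   sedan              2990
group by vehicle, max of mins_times_miles:
         mins_times_miles
vehicle                  
sedan                2990
truck                7200
Then the mean of column 'mins_times_miles': 5095.0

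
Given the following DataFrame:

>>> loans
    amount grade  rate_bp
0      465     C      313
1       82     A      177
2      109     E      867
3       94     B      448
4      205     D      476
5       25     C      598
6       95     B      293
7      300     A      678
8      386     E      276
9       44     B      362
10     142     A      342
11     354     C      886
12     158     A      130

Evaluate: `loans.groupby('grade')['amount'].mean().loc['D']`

group by grade, mean of amount:
grade
A    170.500000
B     77.666667
C    281.333333
D    205.000000
E    247.500000
Name: amount, dtype: float64

205.0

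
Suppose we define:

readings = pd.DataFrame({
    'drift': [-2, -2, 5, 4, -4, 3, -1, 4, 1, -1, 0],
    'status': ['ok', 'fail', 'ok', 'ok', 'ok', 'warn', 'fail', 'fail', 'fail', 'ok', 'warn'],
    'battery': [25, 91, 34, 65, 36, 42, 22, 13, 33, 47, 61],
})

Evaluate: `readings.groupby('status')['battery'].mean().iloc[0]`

group by status, mean of battery:
status
fail    39.75
ok      41.40
warn    51.50
Name: battery, dtype: float64
So iloc[0] = 39.75.

39.75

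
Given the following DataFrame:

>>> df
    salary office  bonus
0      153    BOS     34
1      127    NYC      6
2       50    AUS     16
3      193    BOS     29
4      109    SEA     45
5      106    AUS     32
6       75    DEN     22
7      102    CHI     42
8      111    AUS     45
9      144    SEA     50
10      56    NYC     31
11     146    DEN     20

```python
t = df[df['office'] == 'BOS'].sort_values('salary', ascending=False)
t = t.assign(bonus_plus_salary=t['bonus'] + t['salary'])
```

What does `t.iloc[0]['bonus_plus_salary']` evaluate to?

222

filter rows where office == 'BOS':
   salary office  bonus
0     153    BOS     34
3     193    BOS     29
sort by salary descending:
   salary office  bonus
3     193    BOS     29
0     153    BOS     34
add column bonus_plus_salary = t['bonus'] + t['salary']:
   salary office  bonus  bonus_plus_salary
3     193    BOS     29                222
0     153    BOS     34                187
Hence 222.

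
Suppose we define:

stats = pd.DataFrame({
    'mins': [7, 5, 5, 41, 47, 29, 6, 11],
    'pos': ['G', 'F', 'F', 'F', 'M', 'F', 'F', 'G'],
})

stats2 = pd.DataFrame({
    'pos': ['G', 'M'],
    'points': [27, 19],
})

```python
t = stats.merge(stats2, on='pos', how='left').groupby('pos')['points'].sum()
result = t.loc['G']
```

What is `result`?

merge on 'pos' (how='left') → 8 rows:
   mins pos  points
0     7   G    27.0
1     5   F     NaN
2     5   F     NaN
3    41   F     NaN
4    47   M    19.0
5    29   F     NaN
6     6   F     NaN
7    11   G    27.0
group by pos, sum of points:
pos
F     0.0
G    54.0
M    19.0
Name: points, dtype: float64
The value at index 'G' is 54.0.

54.0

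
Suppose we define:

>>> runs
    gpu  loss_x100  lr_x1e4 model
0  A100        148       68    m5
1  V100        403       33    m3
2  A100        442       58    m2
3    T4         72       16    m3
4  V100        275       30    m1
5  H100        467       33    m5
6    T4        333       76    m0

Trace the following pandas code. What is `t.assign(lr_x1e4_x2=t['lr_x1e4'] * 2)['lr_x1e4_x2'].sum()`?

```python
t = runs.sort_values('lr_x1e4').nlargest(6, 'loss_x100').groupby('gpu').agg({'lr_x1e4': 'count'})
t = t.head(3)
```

8

sort by lr_x1e4:
    gpu  loss_x100  lr_x1e4 model
3    T4         72       16    m3
4  V100        275       30    m1
1  V100        403       33    m3
5  H100        467       33    m5
2  A100        442       58    m2
0  A100        148       68    m5
6    T4        333       76    m0
take 6 rows with largest loss_x100:
    gpu  loss_x100  lr_x1e4 model
5  H100        467       33    m5
2  A100        442       58    m2
1  V100        403       33    m3
6    T4        333       76    m0
4  V100        275       30    m1
0  A100        148       68    m5
group by gpu, count of lr_x1e4:
      lr_x1e4
gpu          
A100        2
H100        1
T4          1
V100        2
take first 3 rows:
      lr_x1e4
gpu          
A100        2
H100        1
T4          1
add column lr_x1e4_x2 = t['lr_x1e4'] * 2:
      lr_x1e4  lr_x1e4_x2
gpu                      
A100        2           4
H100        1           2
T4          1           2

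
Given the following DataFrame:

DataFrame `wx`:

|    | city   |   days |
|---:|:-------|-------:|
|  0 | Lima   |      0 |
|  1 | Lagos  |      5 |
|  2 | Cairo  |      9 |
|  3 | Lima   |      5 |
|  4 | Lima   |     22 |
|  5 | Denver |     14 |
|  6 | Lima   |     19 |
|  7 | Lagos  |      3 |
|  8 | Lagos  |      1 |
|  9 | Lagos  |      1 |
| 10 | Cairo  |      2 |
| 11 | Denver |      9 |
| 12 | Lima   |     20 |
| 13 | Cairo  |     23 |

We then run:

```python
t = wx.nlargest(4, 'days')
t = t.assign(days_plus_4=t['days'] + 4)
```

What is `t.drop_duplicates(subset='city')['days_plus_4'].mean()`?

take 4 rows with largest days:
     city  days
13  Cairo    23
4    Lima    22
12   Lima    20
6    Lima    19
add column days_plus_4 = t['days'] + 4:
     city  days  days_plus_4
13  Cairo    23           27
4    Lima    22           26
12   Lima    20           24
6    Lima    19           23
drop duplicate city (keep=first):
     city  days  days_plus_4
13  Cairo    23           27
4    Lima    22           26

26.5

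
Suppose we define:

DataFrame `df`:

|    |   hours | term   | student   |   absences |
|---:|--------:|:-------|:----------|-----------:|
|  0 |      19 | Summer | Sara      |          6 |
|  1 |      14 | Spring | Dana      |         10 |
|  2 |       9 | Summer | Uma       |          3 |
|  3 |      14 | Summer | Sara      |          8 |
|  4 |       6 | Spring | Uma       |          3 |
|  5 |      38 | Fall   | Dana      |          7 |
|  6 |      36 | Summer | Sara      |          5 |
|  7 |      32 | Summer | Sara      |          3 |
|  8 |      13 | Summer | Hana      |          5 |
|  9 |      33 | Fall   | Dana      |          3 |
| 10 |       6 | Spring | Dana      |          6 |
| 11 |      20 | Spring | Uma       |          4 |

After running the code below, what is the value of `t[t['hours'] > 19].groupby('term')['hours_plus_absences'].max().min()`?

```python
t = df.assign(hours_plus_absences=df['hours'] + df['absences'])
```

24

add column hours_plus_absences = df['hours'] + df['absences']:
    hours    term student  absences  hours_plus_absences
0      19  Summer    Sara         6                   25
1      14  Spring    Dana        10                   24
2       9  Summer     Uma         3                   12
3      14  Summer    Sara         8                   22
4       6  Spring     Uma         3                    9
5      38    Fall    Dana         7                   45
6      36  Summer    Sara         5                   41
7      32  Summer    Sara         3                   35
8      13  Summer    Hana         5                   18
9      33    Fall    Dana         3                   36
10      6  Spring    Dana         6                   12
11     20  Spring     Uma         4                   24
filter rows where hours > 19:
    hours    term student  absences  hours_plus_absences
5      38    Fall    Dana         7                   45
6      36  Summer    Sara         5                   41
7      32  Summer    Sara         3                   35
9      33    Fall    Dana         3                   36
11     20  Spring     Uma         4                   24
group by term, max of hours_plus_absences:
term
Fall      45
Spring    24
Summer    41
Name: hours_plus_absences, dtype: int64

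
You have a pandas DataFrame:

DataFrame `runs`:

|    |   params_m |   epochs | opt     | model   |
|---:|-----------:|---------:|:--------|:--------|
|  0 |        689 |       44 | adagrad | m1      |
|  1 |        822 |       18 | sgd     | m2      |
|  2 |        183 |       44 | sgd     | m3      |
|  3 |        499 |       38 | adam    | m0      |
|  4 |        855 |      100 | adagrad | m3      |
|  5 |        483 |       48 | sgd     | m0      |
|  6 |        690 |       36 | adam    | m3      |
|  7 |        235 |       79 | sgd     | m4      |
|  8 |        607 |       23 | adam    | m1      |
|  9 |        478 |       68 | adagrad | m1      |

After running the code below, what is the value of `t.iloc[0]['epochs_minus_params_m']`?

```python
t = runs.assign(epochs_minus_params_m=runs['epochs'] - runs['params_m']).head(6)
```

add column epochs_minus_params_m = runs['epochs'] - runs['params_m']:
   params_m  epochs      opt model  epochs_minus_params_m
0       689      44  adagrad    m1                   -645
1       822      18      sgd    m2                   -804
2       183      44      sgd    m3                   -139
3       499      38     adam    m0                   -461
4       855     100  adagrad    m3                   -755
5       483      48      sgd    m0                   -435
6       690      36     adam    m3                   -654
7       235      79      sgd    m4                   -156
8       607      23     adam    m1                   -584
9       478      68  adagrad    m1                   -410
take first 6 rows:
   params_m  epochs      opt model  epochs_minus_params_m
0       689      44  adagrad    m1                   -645
1       822      18      sgd    m2                   -804
2       183      44      sgd    m3                   -139
3       499      38     adam    m0                   -461
4       855     100  adagrad    m3                   -755
5       483      48      sgd    m0                   -435
value at position 0, column 'epochs_minus_params_m' → -645

-645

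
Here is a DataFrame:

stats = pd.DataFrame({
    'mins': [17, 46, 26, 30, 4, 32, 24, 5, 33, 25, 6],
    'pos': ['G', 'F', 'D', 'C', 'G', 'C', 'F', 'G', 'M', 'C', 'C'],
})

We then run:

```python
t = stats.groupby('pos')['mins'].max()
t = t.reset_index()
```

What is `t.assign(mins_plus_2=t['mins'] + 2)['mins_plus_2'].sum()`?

group by pos, max of mins:
pos
C    32
D    26
F    46
G    17
M    33
Name: mins, dtype: int64
reset_index():
  pos  mins
0   C    32
1   D    26
2   F    46
3   G    17
4   M    33
add column mins_plus_2 = t['mins'] + 2:
  pos  mins  mins_plus_2
0   C    32           34
1   D    26           28
2   F    46           48
3   G    17           19
4   M    33           35
Finally, sum of column 'mins_plus_2' = 164.

164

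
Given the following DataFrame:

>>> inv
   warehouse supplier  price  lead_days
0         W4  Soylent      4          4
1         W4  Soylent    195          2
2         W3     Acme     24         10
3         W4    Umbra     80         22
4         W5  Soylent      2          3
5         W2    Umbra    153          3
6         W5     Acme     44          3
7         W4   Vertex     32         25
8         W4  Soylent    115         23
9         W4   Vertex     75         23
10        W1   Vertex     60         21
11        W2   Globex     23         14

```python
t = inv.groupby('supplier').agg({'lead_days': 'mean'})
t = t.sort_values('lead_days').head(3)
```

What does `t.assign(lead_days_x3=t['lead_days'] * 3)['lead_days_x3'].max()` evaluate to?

group by supplier, mean of lead_days:
          lead_days
supplier           
Acme            6.5
Globex         14.0
Soylent         8.0
Umbra          12.5
Vertex         23.0
sort by lead_days:
          lead_days
supplier           
Acme            6.5
Soylent         8.0
Umbra          12.5
Globex         14.0
Vertex         23.0
take first 3 rows:
          lead_days
supplier           
Acme            6.5
Soylent         8.0
Umbra          12.5
add column lead_days_x3 = t['lead_days'] * 3:
          lead_days  lead_days_x3
supplier                         
Acme            6.5          19.5
Soylent         8.0          24.0
Umbra          12.5          37.5

37.5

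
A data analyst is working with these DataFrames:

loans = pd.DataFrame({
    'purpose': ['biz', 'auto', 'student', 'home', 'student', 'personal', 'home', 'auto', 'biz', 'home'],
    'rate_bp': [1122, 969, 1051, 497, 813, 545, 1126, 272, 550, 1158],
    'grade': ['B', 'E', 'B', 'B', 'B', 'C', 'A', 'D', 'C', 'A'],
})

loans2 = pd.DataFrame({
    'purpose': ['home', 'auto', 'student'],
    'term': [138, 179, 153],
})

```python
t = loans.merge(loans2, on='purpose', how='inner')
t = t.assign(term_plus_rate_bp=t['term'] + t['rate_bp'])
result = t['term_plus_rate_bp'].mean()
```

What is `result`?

merge on 'purpose' (how='inner') → 7 rows:
   purpose  rate_bp grade  term
0     auto      969     E   179
1  student     1051     B   153
2     home      497     B   138
3  student      813     B   153
4     home     1126     A   138
5     auto      272     D   179
6     home     1158     A   138
add column term_plus_rate_bp = t['term'] + t['rate_bp']:
   purpose  rate_bp grade  term  term_plus_rate_bp
0     auto      969     E   179               1148
1  student     1051     B   153               1204
2     home      497     B   138                635
3  student      813     B   153                966
4     home     1126     A   138               1264
5     auto      272     D   179                451
6     home     1158     A   138               1296
Reading off the mean of column 'term_plus_rate_bp', we get 994.857142857.

994.857142857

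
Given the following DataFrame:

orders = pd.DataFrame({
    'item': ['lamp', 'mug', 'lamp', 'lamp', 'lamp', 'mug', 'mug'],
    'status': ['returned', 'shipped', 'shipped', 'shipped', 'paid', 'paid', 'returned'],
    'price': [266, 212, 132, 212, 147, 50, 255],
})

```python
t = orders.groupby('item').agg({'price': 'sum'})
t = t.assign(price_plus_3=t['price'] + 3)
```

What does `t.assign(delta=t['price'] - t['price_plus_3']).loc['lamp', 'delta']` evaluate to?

group by item, sum of price:
      price
item       
lamp    757
mug     517
add column price_plus_3 = t['price'] + 3:
      price  price_plus_3
item                     
lamp    757           760
mug     517           520
add column delta = t['price'] - t['price_plus_3']:
      price  price_plus_3  delta
item                            
lamp    757           760     -3
mug     517           520     -3
value at row 'lamp', column 'delta' → -3

-3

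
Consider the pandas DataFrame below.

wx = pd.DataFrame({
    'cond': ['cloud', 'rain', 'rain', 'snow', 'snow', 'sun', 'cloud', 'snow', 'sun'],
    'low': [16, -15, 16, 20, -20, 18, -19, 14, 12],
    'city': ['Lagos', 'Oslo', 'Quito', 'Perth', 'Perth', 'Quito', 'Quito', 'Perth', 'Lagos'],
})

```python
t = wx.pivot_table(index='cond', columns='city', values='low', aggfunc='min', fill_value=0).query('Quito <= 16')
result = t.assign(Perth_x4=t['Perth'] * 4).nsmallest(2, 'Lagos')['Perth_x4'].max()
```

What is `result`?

pivot: rows=cond, cols=city, min(low):
city   Lagos  Oslo  Perth  Quito
cond                            
cloud     16     0      0    -19
rain       0   -15      0     16
snow       0     0    -20      0
sun       12     0      0     18
filter rows where Quito <= 16:
city   Lagos  Oslo  Perth  Quito
cond                            
cloud     16     0      0    -19
rain       0   -15      0     16
snow       0     0    -20      0
add column Perth_x4 = t['Perth'] * 4:
city   Lagos  Oslo  Perth  Quito  Perth_x4
cond                                      
cloud     16     0      0    -19         0
rain       0   -15      0     16         0
snow       0     0    -20      0       -80
take 2 rows with smallest Lagos:
city  Lagos  Oslo  Perth  Quito  Perth_x4
cond                                     
rain      0   -15      0     16         0
snow      0     0    -20      0       -80

0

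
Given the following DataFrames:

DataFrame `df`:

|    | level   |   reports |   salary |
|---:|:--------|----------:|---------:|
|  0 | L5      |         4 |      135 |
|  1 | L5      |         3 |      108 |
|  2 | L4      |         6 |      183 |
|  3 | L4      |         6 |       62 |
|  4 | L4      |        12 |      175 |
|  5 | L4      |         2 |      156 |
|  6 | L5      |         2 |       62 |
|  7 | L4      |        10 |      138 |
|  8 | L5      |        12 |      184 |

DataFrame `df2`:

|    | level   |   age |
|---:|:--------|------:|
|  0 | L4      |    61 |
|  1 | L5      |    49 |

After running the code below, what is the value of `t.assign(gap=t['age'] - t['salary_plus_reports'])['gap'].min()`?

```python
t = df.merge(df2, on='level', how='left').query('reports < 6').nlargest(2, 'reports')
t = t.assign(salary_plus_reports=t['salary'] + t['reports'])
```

-90

merge on 'level' (how='left') → 9 rows:
  level  reports  salary  age
0    L5        4     135   49
1    L5        3     108   49
2    L4        6     183   61
3    L4        6      62   61
4    L4       12     175   61
5    L4        2     156   61
6    L5        2      62   49
7    L4       10     138   61
8    L5       12     184   49
filter rows where reports < 6:
  level  reports  salary  age
0    L5        4     135   49
1    L5        3     108   49
5    L4        2     156   61
6    L5        2      62   49
take 2 rows with largest reports:
  level  reports  salary  age
0    L5        4     135   49
1    L5        3     108   49
add column salary_plus_reports = t['salary'] + t['reports']:
  level  reports  salary  age  salary_plus_reports
0    L5        4     135   49                  139
1    L5        3     108   49                  111
add column gap = t['age'] - t['salary_plus_reports']:
  level  reports  salary  age  salary_plus_reports  gap
0    L5        4     135   49                  139  -90
1    L5        3     108   49                  111  -62
min of column 'gap' → -90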